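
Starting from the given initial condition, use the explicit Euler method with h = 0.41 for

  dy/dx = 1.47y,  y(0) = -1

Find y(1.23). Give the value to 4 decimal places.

-4.1168

Euler: y_{n+1} = y_n + h·f(x_n, y_n).
x=0.000000, y=-1.000000: f=-1.470000 → y ← -1.000000 + 0.41·(-1.470000) = -1.602700
x=0.410000, y=-1.602700: f=-2.355969 → y ← -1.602700 + 0.41·(-2.355969) = -2.568647
x=0.820000, y=-2.568647: f=-3.775912 → y ← -2.568647 + 0.41·(-3.775912) = -4.116771
y(1.23) ≈ -4.1168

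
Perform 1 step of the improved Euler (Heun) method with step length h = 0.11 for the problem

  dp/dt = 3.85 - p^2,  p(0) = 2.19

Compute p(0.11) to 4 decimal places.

Heun: k1 = f(t_n, p_n); k2 = f(t_n + h, p_n + h·k1); p_{n+1} = p_n + (h/2)·(k1 + k2).
t=0.000000, p=2.190000:
  k1 = f(0.000000, 2.190000) = -0.946100
  k2 = f(0.110000, 2.085929) = -0.501100
  p ← 2.190000 + (0.11/2)·(-0.946100 + (-0.501100)) = 2.110404
p(0.11) ≈ 2.1104

2.1104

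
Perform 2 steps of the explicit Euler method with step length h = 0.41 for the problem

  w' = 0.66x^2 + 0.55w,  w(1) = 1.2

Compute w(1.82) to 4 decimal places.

Euler: w_{n+1} = w_n + h·f(x_n, w_n).
x=1.000000, w=1.200000: f=1.320000 → w ← 1.200000 + 0.41·1.320000 = 1.741200
x=1.410000, w=1.741200: f=2.269806 → w ← 1.741200 + 0.41·2.269806 = 2.671820
w(1.82) ≈ 2.6718

2.6718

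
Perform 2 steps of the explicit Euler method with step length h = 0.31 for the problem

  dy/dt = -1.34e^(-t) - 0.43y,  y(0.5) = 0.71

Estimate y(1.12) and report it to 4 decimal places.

0.1302

Euler: y_{n+1} = y_n + h·f(t_n, y_n).
t=0.500000, y=0.710000: f=-1.118051 → y ← 0.710000 + 0.31·(-1.118051) = 0.363404
t=0.810000, y=0.363404: f=-0.752374 → y ← 0.363404 + 0.31·(-0.752374) = 0.130168
y(1.12) ≈ 0.1302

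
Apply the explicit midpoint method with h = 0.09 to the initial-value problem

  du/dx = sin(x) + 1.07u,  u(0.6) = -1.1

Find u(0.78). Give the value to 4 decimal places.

-1.2079

Midpoint: k1 = f(x_n, u_n); k2 = f(x_n + h/2, u_n + (h/2)·k1); u_{n+1} = u_n + h·k2.
x=0.600000, u=-1.100000:
  k1 = f(0.600000, -1.100000) = -0.612358
  k2 = f(0.645000, -1.127556) = -0.605287
  u ← -1.100000 + 0.09·(-0.605287) = -1.154476
x=0.690000, u=-1.154476:
  k1 = f(0.690000, -1.154476) = -0.598752
  k2 = f(0.735000, -1.181420) = -0.593532
  u ← -1.154476 + 0.09·(-0.593532) = -1.207894
u(0.78) ≈ -1.2079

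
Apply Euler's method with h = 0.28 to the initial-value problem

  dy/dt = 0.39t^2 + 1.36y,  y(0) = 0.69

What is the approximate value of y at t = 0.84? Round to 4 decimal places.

Euler: y_{n+1} = y_n + h·f(t_n, y_n).
t=0.000000, y=0.690000: f=0.938400 → y ← 0.690000 + 0.28·0.938400 = 0.952752
t=0.280000, y=0.952752: f=1.326319 → y ← 0.952752 + 0.28·1.326319 = 1.324121
t=0.560000, y=1.324121: f=1.923109 → y ← 1.324121 + 0.28·1.923109 = 1.862592
y(0.84) ≈ 1.8626

1.8626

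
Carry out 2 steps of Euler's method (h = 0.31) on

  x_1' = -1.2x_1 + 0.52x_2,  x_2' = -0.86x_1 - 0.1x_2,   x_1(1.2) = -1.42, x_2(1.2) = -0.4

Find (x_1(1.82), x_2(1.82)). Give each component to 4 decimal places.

-0.6020, 0.2462

Euler on (x_1,x_2): x_1_{n+1} = x_1_n + h·x_1', x_2_{n+1} = x_2_n + h·x_2'.
1.200000: (-1.420000, -0.400000); f=(1.496000, 1.261200) → (-0.956240, -0.009028)
1.510000: (-0.956240, -0.009028); f=(1.142793, 0.823269) → (-0.601974, 0.246185)
(x_1(1.82), x_2(1.82)) ≈ (-0.6020, 0.2462)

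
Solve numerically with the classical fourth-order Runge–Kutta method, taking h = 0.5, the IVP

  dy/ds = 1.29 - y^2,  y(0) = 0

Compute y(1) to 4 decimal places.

0.9206

RK4: k1 = f(s_n, y_n); k2 = f(s_n + h/2, y_n + (h/2)·k1); k3 = f(s_n + h/2, y_n + (h/2)·k2); k4 = f(s_n + h, y_n + h·k3); y_{n+1} = y_n + (h/6)·(k1 + 2k2 + 2k3 + k4).
s=0.000000, y=0.000000:
  k1 = f(0.000000, 0.000000) = 1.290000
  k2 = f(0.250000, 0.322500) = 1.185994
  k3 = f(0.250000, 0.296498) = 1.202089
  k4 = f(0.500000, 0.601044) = 0.928746
  y ← 0.000000 + (0.5/6)·(k1 + 2k2 + 2k3 + k4) = 0.582909
s=0.500000, y=0.582909:
  k1 = f(0.500000, 0.582909) = 0.950217
  k2 = f(0.750000, 0.820463) = 0.616840
  k3 = f(0.750000, 0.737119) = 0.746655
  k4 = f(1.000000, 0.956237) = 0.375611
  y ← 0.582909 + (0.5/6)·(k1 + 2k2 + 2k3 + k4) = 0.920644
y(1) ≈ 0.9206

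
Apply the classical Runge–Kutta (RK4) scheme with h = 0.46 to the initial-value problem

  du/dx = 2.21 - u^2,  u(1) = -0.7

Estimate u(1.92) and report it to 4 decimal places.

1.0265

RK4: k1 = f(x_n, u_n); k2 = f(x_n + h/2, u_n + (h/2)·k1); k3 = f(x_n + h/2, u_n + (h/2)·k2); k4 = f(x_n + h, u_n + h·k3); u_{n+1} = u_n + (h/6)·(k1 + 2k2 + 2k3 + k4).
x=1.000000, u=-0.700000:
  k1 = f(1.000000, -0.700000) = 1.720000
  k2 = f(1.230000, -0.304400) = 2.117341
  k3 = f(1.230000, -0.213012) = 2.164626
  k4 = f(1.460000, 0.295728) = 2.122545
  u ← -0.700000 + (0.46/6)·(k1 + 2k2 + 2k3 + k4) = 0.251163
x=1.460000, u=0.251163:
  k1 = f(1.460000, 0.251163) = 2.146917
  k2 = f(1.690000, 0.744954) = 1.655043
  k3 = f(1.690000, 0.631823) = 1.810799
  k4 = f(1.920000, 1.084131) = 1.034660
  u ← 0.251163 + (0.46/6)·(k1 + 2k2 + 2k3 + k4) = 1.026513
u(1.92) ≈ 1.0265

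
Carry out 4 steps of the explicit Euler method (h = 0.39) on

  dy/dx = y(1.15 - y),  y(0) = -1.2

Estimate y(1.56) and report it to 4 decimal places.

-170.9303

Euler: y_{n+1} = y_n + h·f(x_n, y_n).
x=0.000000, y=-1.200000: f=-2.820000 → y ← -1.200000 + 0.39·(-2.820000) = -2.299800
x=0.390000, y=-2.299800: f=-7.933850 → y ← -2.299800 + 0.39·(-7.933850) = -5.394002
x=0.780000, y=-5.394002: f=-35.298354 → y ← -5.394002 + 0.39·(-35.298354) = -19.160360
x=1.170000, y=-19.160360: f=-389.153794 → y ← -19.160360 + 0.39·(-389.153794) = -170.930339
y(1.56) ≈ -170.9303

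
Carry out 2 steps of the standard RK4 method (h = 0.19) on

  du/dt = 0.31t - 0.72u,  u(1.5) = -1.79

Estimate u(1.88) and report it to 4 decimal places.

-1.1865

RK4: k1 = f(t_n, u_n); k2 = f(t_n + h/2, u_n + (h/2)·k1); k3 = f(t_n + h/2, u_n + (h/2)·k2); k4 = f(t_n + h, u_n + h·k3); u_{n+1} = u_n + (h/6)·(k1 + 2k2 + 2k3 + k4).
t=1.500000, u=-1.790000:
  k1 = f(1.500000, -1.790000) = 1.753800
  k2 = f(1.595000, -1.623389) = 1.663290
  k3 = f(1.595000, -1.631987) = 1.669481
  k4 = f(1.690000, -1.472799) = 1.584315
  u ← -1.790000 + (0.19/6)·(k1 + 2k2 + 2k3 + k4) = -1.473218
t=1.690000, u=-1.473218:
  k1 = f(1.690000, -1.473218) = 1.584617
  k2 = f(1.785000, -1.322679) = 1.505679
  k3 = f(1.785000, -1.330178) = 1.511078
  k4 = f(1.880000, -1.186113) = 1.436801
  u ← -1.473218 + (0.19/6)·(k1 + 2k2 + 2k3 + k4) = -1.186478
u(1.88) ≈ -1.1865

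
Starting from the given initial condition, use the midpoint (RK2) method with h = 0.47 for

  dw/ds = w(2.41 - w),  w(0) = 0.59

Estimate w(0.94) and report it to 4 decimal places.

1.8365

Midpoint: k1 = f(s_n, w_n); k2 = f(s_n + h/2, w_n + (h/2)·k1); w_{n+1} = w_n + h·k2.
s=0.000000, w=0.590000:
  k1 = f(0.000000, 0.590000) = 1.073800
  k2 = f(0.235000, 0.842343) = 1.320505
  w ← 0.590000 + 0.47·1.320505 = 1.210637
s=0.470000, w=1.210637:
  k1 = f(0.470000, 1.210637) = 1.451993
  k2 = f(0.705000, 1.551856) = 1.331716
  w ← 1.210637 + 0.47·1.331716 = 1.836544
w(0.94) ≈ 1.8365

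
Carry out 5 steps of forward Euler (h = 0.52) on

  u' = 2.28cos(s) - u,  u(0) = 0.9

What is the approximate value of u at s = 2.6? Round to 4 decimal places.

-0.2339

Euler: u_{n+1} = u_n + h·f(s_n, u_n).
s=0.000000, u=0.900000: f=1.380000 → u ← 0.900000 + 0.52·1.380000 = 1.617600
s=0.520000, u=1.617600: f=0.361028 → u ← 1.617600 + 0.52·0.361028 = 1.805334
s=1.040000, u=1.805334: f=-0.651152 → u ← 1.805334 + 0.52·(-0.651152) = 1.466735
s=1.560000, u=1.466735: f=-1.442120 → u ← 1.466735 + 0.52·(-1.442120) = 0.716833
s=2.080000, u=0.716833: f=-1.828292 → u ← 0.716833 + 0.52·(-1.828292) = -0.233879
u(2.6) ≈ -0.2339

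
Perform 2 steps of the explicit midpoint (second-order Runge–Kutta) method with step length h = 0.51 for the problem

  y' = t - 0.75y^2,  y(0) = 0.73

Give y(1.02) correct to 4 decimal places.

0.8881

Midpoint: k1 = f(t_n, y_n); k2 = f(t_n + h/2, y_n + (h/2)·k1); y_{n+1} = y_n + h·k2.
t=0.000000, y=0.730000:
  k1 = f(0.000000, 0.730000) = -0.399675
  k2 = f(0.255000, 0.628083) = -0.040866
  y ← 0.730000 + 0.51·(-0.040866) = 0.709158
t=0.510000, y=0.709158:
  k1 = f(0.510000, 0.709158) = 0.132821
  k2 = f(0.765000, 0.743028) = 0.350932
  y ← 0.709158 + 0.51·0.350932 = 0.888134
y(1.02) ≈ 0.8881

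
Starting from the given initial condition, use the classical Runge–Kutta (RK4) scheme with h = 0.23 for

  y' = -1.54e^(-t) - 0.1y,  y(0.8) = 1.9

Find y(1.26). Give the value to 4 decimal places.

1.5657

RK4: k1 = f(t_n, y_n); k2 = f(t_n + h/2, y_n + (h/2)·k1); k3 = f(t_n + h/2, y_n + (h/2)·k2); k4 = f(t_n + h, y_n + h·k3); y_{n+1} = y_n + (h/6)·(k1 + 2k2 + 2k3 + k4).
t=0.800000, y=1.900000:
  k1 = f(0.800000, 1.900000) = -0.881967
  k2 = f(0.915000, 1.798574) = -0.796653
  k3 = f(0.915000, 1.808385) = -0.797634
  k4 = f(1.030000, 1.716544) = -0.721445
  y ← 1.900000 + (0.23/6)·(k1 + 2k2 + 2k3 + k4) = 1.716307
t=1.030000, y=1.716307:
  k1 = f(1.030000, 1.716307) = -0.721421
  k2 = f(1.145000, 1.633344) = -0.653399
  k3 = f(1.145000, 1.641166) = -0.654181
  k4 = f(1.260000, 1.565845) = -0.593412
  y ← 1.716307 + (0.23/6)·(k1 + 2k2 + 2k3 + k4) = 1.565657
y(1.26) ≈ 1.5657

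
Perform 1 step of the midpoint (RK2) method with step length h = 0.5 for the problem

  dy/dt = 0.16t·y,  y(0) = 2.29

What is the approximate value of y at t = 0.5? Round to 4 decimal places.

2.3358

Midpoint: k1 = f(t_n, y_n); k2 = f(t_n + h/2, y_n + (h/2)·k1); y_{n+1} = y_n + h·k2.
t=0.000000, y=2.290000:
  k1 = f(0.000000, 2.290000) = 0.000000
  k2 = f(0.250000, 2.290000) = 0.091600
  y ← 2.290000 + 0.5·0.091600 = 2.335800
y(0.5) ≈ 2.3358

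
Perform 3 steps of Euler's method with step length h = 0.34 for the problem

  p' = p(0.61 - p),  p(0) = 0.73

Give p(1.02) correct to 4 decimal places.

0.6629

Euler: p_{n+1} = p_n + h·f(t_n, p_n).
t=0.000000, p=0.730000: f=-0.087600 → p ← 0.730000 + 0.34·(-0.087600) = 0.700216
t=0.340000, p=0.700216: f=-0.063171 → p ← 0.700216 + 0.34·(-0.063171) = 0.678738
t=0.680000, p=0.678738: f=-0.046655 → p ← 0.678738 + 0.34·(-0.046655) = 0.662875
p(1.02) ≈ 0.6629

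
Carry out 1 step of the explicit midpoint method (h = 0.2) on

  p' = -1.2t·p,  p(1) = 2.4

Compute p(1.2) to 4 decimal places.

Midpoint: k1 = f(t_n, p_n); k2 = f(t_n + h/2, p_n + (h/2)·k1); p_{n+1} = p_n + h·k2.
t=1.000000, p=2.400000:
  k1 = f(1.000000, 2.400000) = -2.880000
  k2 = f(1.100000, 2.112000) = -2.787840
  p ← 2.400000 + 0.2·(-2.787840) = 1.842432
p(1.2) ≈ 1.8424

1.8424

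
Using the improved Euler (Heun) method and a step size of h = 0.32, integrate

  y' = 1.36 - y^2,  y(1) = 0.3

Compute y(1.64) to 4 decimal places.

Heun: k1 = f(t_n, y_n); k2 = f(t_n + h, y_n + h·k1); y_{n+1} = y_n + (h/2)·(k1 + k2).
t=1.000000, y=0.300000:
  k1 = f(1.000000, 0.300000) = 1.270000
  k2 = f(1.320000, 0.706400) = 0.860999
  y ← 0.300000 + (0.32/2)·(1.270000 + 0.860999) = 0.640960
t=1.320000, y=0.640960:
  k1 = f(1.320000, 0.640960) = 0.949170
  k2 = f(1.640000, 0.944694) = 0.467552
  y ← 0.640960 + (0.32/2)·(0.949170 + 0.467552) = 0.867636
y(1.64) ≈ 0.8676

0.8676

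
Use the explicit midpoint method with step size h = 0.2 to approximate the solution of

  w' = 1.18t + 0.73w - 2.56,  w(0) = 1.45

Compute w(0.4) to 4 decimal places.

0.8566

Midpoint: k1 = f(t_n, w_n); k2 = f(t_n + h/2, w_n + (h/2)·k1); w_{n+1} = w_n + h·k2.
t=0.000000, w=1.450000:
  k1 = f(0.000000, 1.450000) = -1.501500
  k2 = f(0.100000, 1.299850) = -1.493110
  w ← 1.450000 + 0.2·(-1.493110) = 1.151378
t=0.200000, w=1.151378:
  k1 = f(0.200000, 1.151378) = -1.483494
  k2 = f(0.300000, 1.003029) = -1.473789
  w ← 1.151378 + 0.2·(-1.473789) = 0.856620
w(0.4) ≈ 0.8566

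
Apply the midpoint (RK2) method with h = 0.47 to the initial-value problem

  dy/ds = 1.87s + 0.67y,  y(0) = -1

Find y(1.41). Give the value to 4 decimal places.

-0.0589

Midpoint: k1 = f(s_n, y_n); k2 = f(s_n + h/2, y_n + (h/2)·k1); y_{n+1} = y_n + h·k2.
s=0.000000, y=-1.000000:
  k1 = f(0.000000, -1.000000) = -0.670000
  k2 = f(0.235000, -1.157450) = -0.336042
  y ← -1.000000 + 0.47·(-0.336042) = -1.157940
s=0.470000, y=-1.157940:
  k1 = f(0.470000, -1.157940) = 0.103081
  k2 = f(0.705000, -1.133716) = 0.558761
  y ← -1.157940 + 0.47·0.558761 = -0.895322
s=0.940000, y=-0.895322:
  k1 = f(0.940000, -0.895322) = 1.157934
  k2 = f(1.175000, -0.623207) = 1.779701
  y ← -0.895322 + 0.47·1.779701 = -0.058863
y(1.41) ≈ -0.0589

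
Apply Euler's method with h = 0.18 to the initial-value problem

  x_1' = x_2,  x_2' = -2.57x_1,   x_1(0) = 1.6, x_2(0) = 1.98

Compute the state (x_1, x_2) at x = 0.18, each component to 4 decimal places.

Euler on (x_1,x_2): x_1_{n+1} = x_1_n + h·x_1', x_2_{n+1} = x_2_n + h·x_2'.
0.000000: (1.600000, 1.980000); f=(1.980000, -4.112000) → (1.956400, 1.239840)
(x_1(0.18), x_2(0.18)) ≈ (1.9564, 1.2398)

1.9564, 1.2398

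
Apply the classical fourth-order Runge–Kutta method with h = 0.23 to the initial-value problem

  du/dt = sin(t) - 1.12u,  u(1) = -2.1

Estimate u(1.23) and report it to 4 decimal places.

-1.4410

RK4: k1 = f(t_n, u_n); k2 = f(t_n + h/2, u_n + (h/2)·k1); k3 = f(t_n + h/2, u_n + (h/2)·k2); k4 = f(t_n + h, u_n + h·k3); u_{n+1} = u_n + (h/6)·(k1 + 2k2 + 2k3 + k4).
t=1.000000, u=-2.100000:
  k1 = f(1.000000, -2.100000) = 3.193471
  k2 = f(1.115000, -1.732751) = 2.838592
  k3 = f(1.115000, -1.773562) = 2.884300
  k4 = f(1.230000, -1.436611) = 2.551493
  u ← -2.100000 + (0.23/6)·(k1 + 2k2 + 2k3 + k4) = -1.441021
u(1.23) ≈ -1.4410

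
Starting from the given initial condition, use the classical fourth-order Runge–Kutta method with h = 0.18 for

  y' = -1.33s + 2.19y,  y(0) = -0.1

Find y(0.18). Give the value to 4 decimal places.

RK4: k1 = f(s_n, y_n); k2 = f(s_n + h/2, y_n + (h/2)·k1); k3 = f(s_n + h/2, y_n + (h/2)·k2); k4 = f(s_n + h, y_n + h·k3); y_{n+1} = y_n + (h/6)·(k1 + 2k2 + 2k3 + k4).
s=0.000000, y=-0.100000:
  k1 = f(0.000000, -0.100000) = -0.219000
  k2 = f(0.090000, -0.119710) = -0.381865
  k3 = f(0.090000, -0.134368) = -0.413966
  k4 = f(0.180000, -0.174514) = -0.621585
  y ← -0.100000 + (0.18/6)·(k1 + 2k2 + 2k3 + k4) = -0.172967
y(0.18) ≈ -0.1730

-0.1730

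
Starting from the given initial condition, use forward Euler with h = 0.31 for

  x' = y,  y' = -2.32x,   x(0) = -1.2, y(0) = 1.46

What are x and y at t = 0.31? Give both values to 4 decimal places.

Euler on (x,y): x_{n+1} = x_n + h·x', y_{n+1} = y_n + h·y'.
0.000000: (-1.200000, 1.460000); f=(1.460000, 2.784000) → (-0.747400, 2.323040)
(x(0.31), y(0.31)) ≈ (-0.7474, 2.3230)

-0.7474, 2.3230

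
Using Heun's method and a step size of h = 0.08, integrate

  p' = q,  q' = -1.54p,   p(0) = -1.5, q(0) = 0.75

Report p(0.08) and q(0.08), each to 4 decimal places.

-1.4326, 0.9311

Heun on (p,q): k1 = f(x_n, state_n); k2 = f(x_n + h, state_n + h·k1); state_{n+1} = state_n + (h/2)·(k1 + k2).
0.000000: (-1.500000, 0.750000)
  k1 = (0.750000, 2.310000)
  predictor → (-1.440000, 0.934800)
  k2 = (0.934800, 2.217600)
  → (-1.432608, 0.931104)
(p(0.08), q(0.08)) ≈ (-1.4326, 0.9311)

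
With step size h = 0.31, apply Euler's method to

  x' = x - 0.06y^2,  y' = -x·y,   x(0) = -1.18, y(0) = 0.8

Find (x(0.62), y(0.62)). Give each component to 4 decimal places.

-2.0628, 1.6203

Euler on (x,y): x_{n+1} = x_n + h·x', y_{n+1} = y_n + h·y'.
0.000000: (-1.180000, 0.800000); f=(-1.218400, 0.944000) → (-1.557704, 1.092640)
0.310000: (-1.557704, 1.092640); f=(-1.629336, 1.702010) → (-2.062798, 1.620263)
(x(0.62), y(0.62)) ≈ (-2.0628, 1.6203)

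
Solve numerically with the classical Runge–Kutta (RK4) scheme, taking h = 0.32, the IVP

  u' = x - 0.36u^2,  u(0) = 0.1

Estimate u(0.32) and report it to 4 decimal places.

0.1496

RK4: k1 = f(x_n, u_n); k2 = f(x_n + h/2, u_n + (h/2)·k1); k3 = f(x_n + h/2, u_n + (h/2)·k2); k4 = f(x_n + h, u_n + h·k3); u_{n+1} = u_n + (h/6)·(k1 + 2k2 + 2k3 + k4).
x=0.000000, u=0.100000:
  k1 = f(0.000000, 0.100000) = -0.003600
  k2 = f(0.160000, 0.099424) = 0.156441
  k3 = f(0.160000, 0.125031) = 0.154372
  k4 = f(0.320000, 0.149399) = 0.311965
  u ← 0.100000 + (0.32/6)·(k1 + 2k2 + 2k3 + k4) = 0.149600
u(0.32) ≈ 0.1496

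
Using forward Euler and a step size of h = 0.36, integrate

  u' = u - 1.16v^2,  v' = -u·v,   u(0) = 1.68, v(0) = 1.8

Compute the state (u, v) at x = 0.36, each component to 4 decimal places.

Euler on (u,v): u_{n+1} = u_n + h·u', v_{n+1} = v_n + h·v'.
0.000000: (1.680000, 1.800000); f=(-2.078400, -3.024000) → (0.931776, 0.711360)
(u(0.36), v(0.36)) ≈ (0.9318, 0.7114)

0.9318, 0.7114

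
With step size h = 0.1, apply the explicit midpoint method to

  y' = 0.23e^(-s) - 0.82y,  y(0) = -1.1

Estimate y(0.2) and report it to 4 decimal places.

Midpoint: k1 = f(s_n, y_n); k2 = f(s_n + h/2, y_n + (h/2)·k1); y_{n+1} = y_n + h·k2.
s=0.000000, y=-1.100000:
  k1 = f(0.000000, -1.100000) = 1.132000
  k2 = f(0.050000, -1.043400) = 1.074371
  y ← -1.100000 + 0.1·1.074371 = -0.992563
s=0.100000, y=-0.992563:
  k1 = f(0.100000, -0.992563) = 1.022014
  k2 = f(0.150000, -0.941462) = 0.969962
  y ← -0.992563 + 0.1·0.969962 = -0.895567
y(0.2) ≈ -0.8956

-0.8956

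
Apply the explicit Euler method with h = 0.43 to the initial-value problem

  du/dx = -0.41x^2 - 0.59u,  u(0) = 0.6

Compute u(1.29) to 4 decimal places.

Euler: u_{n+1} = u_n + h·f(x_n, u_n).
x=0.000000, u=0.600000: f=-0.354000 → u ← 0.600000 + 0.43·(-0.354000) = 0.447780
x=0.430000, u=0.447780: f=-0.339999 → u ← 0.447780 + 0.43·(-0.339999) = 0.301580
x=0.860000, u=0.301580: f=-0.481168 → u ← 0.301580 + 0.43·(-0.481168) = 0.094678
u(1.29) ≈ 0.0947

0.0947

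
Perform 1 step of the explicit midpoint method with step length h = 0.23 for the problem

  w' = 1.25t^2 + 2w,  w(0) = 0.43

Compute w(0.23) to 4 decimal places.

Midpoint: k1 = f(t_n, w_n); k2 = f(t_n + h/2, w_n + (h/2)·k1); w_{n+1} = w_n + h·k2.
t=0.000000, w=0.430000:
  k1 = f(0.000000, 0.430000) = 0.860000
  k2 = f(0.115000, 0.528900) = 1.074331
  w ← 0.430000 + 0.23·1.074331 = 0.677096
w(0.23) ≈ 0.6771

0.6771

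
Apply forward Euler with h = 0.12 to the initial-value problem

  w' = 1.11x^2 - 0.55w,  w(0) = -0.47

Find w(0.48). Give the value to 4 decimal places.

-0.3316

Euler: w_{n+1} = w_n + h·f(x_n, w_n).
x=0.000000, w=-0.470000: f=0.258500 → w ← -0.470000 + 0.12·0.258500 = -0.438980
x=0.120000, w=-0.438980: f=0.257423 → w ← -0.438980 + 0.12·0.257423 = -0.408089
x=0.240000, w=-0.408089: f=0.288385 → w ← -0.408089 + 0.12·0.288385 = -0.373483
x=0.360000, w=-0.373483: f=0.349272 → w ← -0.373483 + 0.12·0.349272 = -0.331570
w(0.48) ≈ -0.3316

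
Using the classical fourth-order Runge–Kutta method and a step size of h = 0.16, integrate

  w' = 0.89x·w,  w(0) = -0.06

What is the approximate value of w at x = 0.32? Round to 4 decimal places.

RK4: k1 = f(x_n, w_n); k2 = f(x_n + h/2, w_n + (h/2)·k1); k3 = f(x_n + h/2, w_n + (h/2)·k2); k4 = f(x_n + h, w_n + h·k3); w_{n+1} = w_n + (h/6)·(k1 + 2k2 + 2k3 + k4).
x=0.000000, w=-0.060000:
  k1 = f(0.000000, -0.060000) = 0.000000
  k2 = f(0.080000, -0.060000) = -0.004272
  k3 = f(0.080000, -0.060342) = -0.004296
  k4 = f(0.160000, -0.060687) = -0.008642
  w ← -0.060000 + (0.16/6)·(k1 + 2k2 + 2k3 + k4) = -0.060687
x=0.160000, w=-0.060687:
  k1 = f(0.160000, -0.060687) = -0.008642
  k2 = f(0.240000, -0.061379) = -0.013111
  k3 = f(0.240000, -0.061736) = -0.013187
  k4 = f(0.320000, -0.062797) = -0.017885
  w ← -0.060687 + (0.16/6)·(k1 + 2k2 + 2k3 + k4) = -0.062797
w(0.32) ≈ -0.0628

-0.0628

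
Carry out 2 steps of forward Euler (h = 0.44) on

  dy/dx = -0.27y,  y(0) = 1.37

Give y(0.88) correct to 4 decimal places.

1.0638

Euler: y_{n+1} = y_n + h·f(x_n, y_n).
x=0.000000, y=1.370000: f=-0.369900 → y ← 1.370000 + 0.44·(-0.369900) = 1.207244
x=0.440000, y=1.207244: f=-0.325956 → y ← 1.207244 + 0.44·(-0.325956) = 1.063823
y(0.88) ≈ 1.0638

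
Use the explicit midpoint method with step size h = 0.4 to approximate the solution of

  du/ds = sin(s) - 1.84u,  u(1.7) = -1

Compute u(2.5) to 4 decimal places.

Midpoint: k1 = f(s_n, u_n); k2 = f(s_n + h/2, u_n + (h/2)·k1); u_{n+1} = u_n + h·k2.
s=1.700000, u=-1.000000:
  k1 = f(1.700000, -1.000000) = 2.831665
  k2 = f(1.900000, -0.433667) = 1.744247
  u ← -1.000000 + 0.4·1.744247 = -0.302301
s=2.100000, u=-0.302301:
  k1 = f(2.100000, -0.302301) = 1.419443
  k2 = f(2.300000, -0.018412) = 0.779584
  u ← -0.302301 + 0.4·0.779584 = 0.009533
u(2.5) ≈ 0.0095

0.0095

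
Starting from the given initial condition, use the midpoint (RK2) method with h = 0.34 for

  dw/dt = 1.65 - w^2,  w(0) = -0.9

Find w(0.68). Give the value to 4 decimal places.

-0.0039

Midpoint: k1 = f(t_n, w_n); k2 = f(t_n + h/2, w_n + (h/2)·k1); w_{n+1} = w_n + h·k2.
t=0.000000, w=-0.900000:
  k1 = f(0.000000, -0.900000) = 0.840000
  k2 = f(0.170000, -0.757200) = 1.076648
  w ← -0.900000 + 0.34·1.076648 = -0.533940
t=0.340000, w=-0.533940:
  k1 = f(0.340000, -0.533940) = 1.364908
  k2 = f(0.510000, -0.301905) = 1.558853
  w ← -0.533940 + 0.34·1.558853 = -0.003930
w(0.68) ≈ -0.0039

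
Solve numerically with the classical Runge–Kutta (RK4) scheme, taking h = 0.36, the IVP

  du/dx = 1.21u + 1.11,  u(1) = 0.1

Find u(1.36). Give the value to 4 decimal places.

0.6552

RK4: k1 = f(x_n, u_n); k2 = f(x_n + h/2, u_n + (h/2)·k1); k3 = f(x_n + h/2, u_n + (h/2)·k2); k4 = f(x_n + h, u_n + h·k3); u_{n+1} = u_n + (h/6)·(k1 + 2k2 + 2k3 + k4).
x=1.000000, u=0.100000:
  k1 = f(1.000000, 0.100000) = 1.231000
  k2 = f(1.180000, 0.321580) = 1.499112
  k3 = f(1.180000, 0.369840) = 1.557507
  k4 = f(1.360000, 0.660702) = 1.909450
  u ← 0.100000 + (0.36/6)·(k1 + 2k2 + 2k3 + k4) = 0.655221
u(1.36) ≈ 0.6552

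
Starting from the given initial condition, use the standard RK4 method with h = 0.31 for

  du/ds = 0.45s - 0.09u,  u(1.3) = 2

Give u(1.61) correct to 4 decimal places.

RK4: k1 = f(s_n, u_n); k2 = f(s_n + h/2, u_n + (h/2)·k1); k3 = f(s_n + h/2, u_n + (h/2)·k2); k4 = f(s_n + h, u_n + h·k3); u_{n+1} = u_n + (h/6)·(k1 + 2k2 + 2k3 + k4).
s=1.300000, u=2.000000:
  k1 = f(1.300000, 2.000000) = 0.405000
  k2 = f(1.455000, 2.062775) = 0.469100
  k3 = f(1.455000, 2.072711) = 0.468206
  k4 = f(1.610000, 2.145144) = 0.531437
  u ← 2.000000 + (0.31/6)·(k1 + 2k2 + 2k3 + k4) = 2.145238
u(1.61) ≈ 2.1452

2.1452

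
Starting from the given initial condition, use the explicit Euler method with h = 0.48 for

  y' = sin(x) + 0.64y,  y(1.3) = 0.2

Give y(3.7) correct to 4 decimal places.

Euler: y_{n+1} = y_n + h·f(x_n, y_n).
x=1.300000, y=0.200000: f=1.091558 → y ← 0.200000 + 0.48·1.091558 = 0.723948
x=1.780000, y=0.723948: f=1.441523 → y ← 0.723948 + 0.48·1.441523 = 1.415879
x=2.260000, y=1.415879: f=1.677915 → y ← 1.415879 + 0.48·1.677915 = 2.221278
x=2.740000, y=2.221278: f=1.812503 → y ← 2.221278 + 0.48·1.812503 = 3.091280
x=3.220000, y=3.091280: f=1.900092 → y ← 3.091280 + 0.48·1.900092 = 4.003324
y(3.7) ≈ 4.0033

4.0033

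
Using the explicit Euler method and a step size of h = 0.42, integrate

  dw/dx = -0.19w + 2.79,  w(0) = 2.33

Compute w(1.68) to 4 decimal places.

5.8260

Euler: w_{n+1} = w_n + h·f(x_n, w_n).
x=0.000000, w=2.330000: f=2.347300 → w ← 2.330000 + 0.42·2.347300 = 3.315866
x=0.420000, w=3.315866: f=2.159985 → w ← 3.315866 + 0.42·2.159985 = 4.223060
x=0.840000, w=4.223060: f=1.987619 → w ← 4.223060 + 0.42·1.987619 = 5.057860
x=1.260000, w=5.057860: f=1.829007 → w ← 5.057860 + 0.42·1.829007 = 5.826043
w(1.68) ≈ 5.8260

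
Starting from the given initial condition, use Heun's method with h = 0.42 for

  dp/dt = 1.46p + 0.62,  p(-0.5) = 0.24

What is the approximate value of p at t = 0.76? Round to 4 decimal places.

3.4594

Heun: k1 = f(t_n, p_n); k2 = f(t_n + h, p_n + h·k1); p_{n+1} = p_n + (h/2)·(k1 + k2).
t=-0.500000, p=0.240000:
  k1 = f(-0.500000, 0.240000) = 0.970400
  k2 = f(-0.080000, 0.647568) = 1.565449
  p ← 0.240000 + (0.42/2)·(0.970400 + 1.565449) = 0.772528
t=-0.080000, p=0.772528:
  k1 = f(-0.080000, 0.772528) = 1.747891
  k2 = f(0.340000, 1.506643) = 2.819698
  p ← 0.772528 + (0.42/2)·(1.747891 + 2.819698) = 1.731722
t=0.340000, p=1.731722:
  k1 = f(0.340000, 1.731722) = 3.148314
  k2 = f(0.760000, 3.054014) = 5.078861
  p ← 1.731722 + (0.42/2)·(3.148314 + 5.078861) = 3.459429
p(0.76) ≈ 3.4594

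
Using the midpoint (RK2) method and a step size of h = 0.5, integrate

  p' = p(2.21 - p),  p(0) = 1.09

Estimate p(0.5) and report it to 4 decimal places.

Midpoint: k1 = f(s_n, p_n); k2 = f(s_n + h/2, p_n + (h/2)·k1); p_{n+1} = p_n + h·k2.
s=0.000000, p=1.090000:
  k1 = f(0.000000, 1.090000) = 1.220800
  k2 = f(0.250000, 1.395200) = 1.136809
  p ← 1.090000 + 0.5·1.136809 = 1.658404
p(0.5) ≈ 1.6584

1.6584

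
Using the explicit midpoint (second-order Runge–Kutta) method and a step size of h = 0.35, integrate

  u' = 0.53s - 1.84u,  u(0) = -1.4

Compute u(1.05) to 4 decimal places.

Midpoint: k1 = f(s_n, u_n); k2 = f(s_n + h/2, u_n + (h/2)·k1); u_{n+1} = u_n + h·k2.
s=0.000000, u=-1.400000:
  k1 = f(0.000000, -1.400000) = 2.576000
  k2 = f(0.175000, -0.949200) = 1.839278
  u ← -1.400000 + 0.35·1.839278 = -0.756253
s=0.350000, u=-0.756253:
  k1 = f(0.350000, -0.756253) = 1.577005
  k2 = f(0.525000, -0.480277) = 1.161959
  u ← -0.756253 + 0.35·1.161959 = -0.349567
s=0.700000, u=-0.349567:
  k1 = f(0.700000, -0.349567) = 1.014203
  k2 = f(0.875000, -0.172081) = 0.780380
  u ← -0.349567 + 0.35·0.780380 = -0.076434
u(1.05) ≈ -0.0764

-0.0764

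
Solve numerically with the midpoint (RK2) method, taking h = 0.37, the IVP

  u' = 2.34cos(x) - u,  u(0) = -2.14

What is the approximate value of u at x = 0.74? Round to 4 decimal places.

Midpoint: k1 = f(x_n, u_n); k2 = f(x_n + h/2, u_n + (h/2)·k1); u_{n+1} = u_n + h·k2.
x=0.000000, u=-2.140000:
  k1 = f(0.000000, -2.140000) = 4.480000
  k2 = f(0.185000, -1.311200) = 3.611271
  u ← -2.140000 + 0.37·3.611271 = -0.803830
x=0.370000, u=-0.803830:
  k1 = f(0.370000, -0.803830) = 2.985476
  k2 = f(0.555000, -0.251517) = 2.240284
  u ← -0.803830 + 0.37·2.240284 = 0.025075
u(0.74) ≈ 0.0251

0.0251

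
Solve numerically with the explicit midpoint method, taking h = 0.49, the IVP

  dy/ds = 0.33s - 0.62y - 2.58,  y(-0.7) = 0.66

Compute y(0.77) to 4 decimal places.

-2.1340

Midpoint: k1 = f(s_n, y_n); k2 = f(s_n + h/2, y_n + (h/2)·k1); y_{n+1} = y_n + h·k2.
s=-0.700000, y=0.660000:
  k1 = f(-0.700000, 0.660000) = -3.220200
  k2 = f(-0.455000, -0.128949) = -2.650202
  y ← 0.660000 + 0.49·(-2.650202) = -0.638599
s=-0.210000, y=-0.638599:
  k1 = f(-0.210000, -0.638599) = -2.253369
  k2 = f(0.035000, -1.190674) = -1.830232
  y ← -0.638599 + 0.49·(-1.830232) = -1.535412
s=0.280000, y=-1.535412:
  k1 = f(0.280000, -1.535412) = -1.535644
  k2 = f(0.525000, -1.911645) = -1.221530
  y ← -1.535412 + 0.49·(-1.221530) = -2.133962
y(0.77) ≈ -2.1340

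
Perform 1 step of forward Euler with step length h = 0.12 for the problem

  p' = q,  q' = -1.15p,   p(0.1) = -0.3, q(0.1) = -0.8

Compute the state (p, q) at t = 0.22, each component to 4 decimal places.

Euler on (p,q): p_{n+1} = p_n + h·p', q_{n+1} = q_n + h·q'.
0.100000: (-0.300000, -0.800000); f=(-0.800000, 0.345000) → (-0.396000, -0.758600)
(p(0.22), q(0.22)) ≈ (-0.3960, -0.7586)

-0.3960, -0.7586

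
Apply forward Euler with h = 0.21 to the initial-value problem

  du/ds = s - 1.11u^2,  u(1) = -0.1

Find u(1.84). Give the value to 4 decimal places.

Euler: u_{n+1} = u_n + h·f(s_n, u_n).
s=1.000000, u=-0.100000: f=0.988900 → u ← -0.100000 + 0.21·0.988900 = 0.107669
s=1.210000, u=0.107669: f=1.197132 → u ← 0.107669 + 0.21·1.197132 = 0.359067
s=1.420000, u=0.359067: f=1.276889 → u ← 0.359067 + 0.21·1.276889 = 0.627213
s=1.630000, u=0.627213: f=1.193330 → u ← 0.627213 + 0.21·1.193330 = 0.877813
u(1.84) ≈ 0.8778

0.8778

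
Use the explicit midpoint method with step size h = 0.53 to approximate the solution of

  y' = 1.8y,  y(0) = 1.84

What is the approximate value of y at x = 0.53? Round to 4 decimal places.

4.4327

Midpoint: k1 = f(x_n, y_n); k2 = f(x_n + h/2, y_n + (h/2)·k1); y_{n+1} = y_n + h·k2.
x=0.000000, y=1.840000:
  k1 = f(0.000000, 1.840000) = 3.312000
  k2 = f(0.265000, 2.717680) = 4.891824
  y ← 1.840000 + 0.53·4.891824 = 4.432667
y(0.53) ≈ 4.4327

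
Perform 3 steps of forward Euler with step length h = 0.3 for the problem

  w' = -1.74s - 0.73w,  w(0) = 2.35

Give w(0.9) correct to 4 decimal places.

Euler: w_{n+1} = w_n + h·f(s_n, w_n).
s=0.000000, w=2.350000: f=-1.715500 → w ← 2.350000 + 0.3·(-1.715500) = 1.835350
s=0.300000, w=1.835350: f=-1.861806 → w ← 1.835350 + 0.3·(-1.861806) = 1.276808
s=0.600000, w=1.276808: f=-1.976070 → w ← 1.276808 + 0.3·(-1.976070) = 0.683987
w(0.9) ≈ 0.6840

0.6840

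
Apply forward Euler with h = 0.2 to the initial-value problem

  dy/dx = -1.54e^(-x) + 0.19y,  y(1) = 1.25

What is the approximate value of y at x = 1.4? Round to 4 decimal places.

Euler: y_{n+1} = y_n + h·f(x_n, y_n).
x=1.000000, y=1.250000: f=-0.329034 → y ← 1.250000 + 0.2·(-0.329034) = 1.184193
x=1.200000, y=1.184193: f=-0.238842 → y ← 1.184193 + 0.2·(-0.238842) = 1.136425
y(1.4) ≈ 1.1364

1.1364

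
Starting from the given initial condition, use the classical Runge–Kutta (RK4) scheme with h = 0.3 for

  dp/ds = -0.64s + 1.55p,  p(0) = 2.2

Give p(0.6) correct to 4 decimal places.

5.4137

RK4: k1 = f(s_n, p_n); k2 = f(s_n + h/2, p_n + (h/2)·k1); k3 = f(s_n + h/2, p_n + (h/2)·k2); k4 = f(s_n + h, p_n + h·k3); p_{n+1} = p_n + (h/6)·(k1 + 2k2 + 2k3 + k4).
s=0.000000, p=2.200000:
  k1 = f(0.000000, 2.200000) = 3.410000
  k2 = f(0.150000, 2.711500) = 4.106825
  k3 = f(0.150000, 2.816024) = 4.268837
  k4 = f(0.300000, 3.480651) = 5.203009
  p ← 2.200000 + (0.3/6)·(k1 + 2k2 + 2k3 + k4) = 3.468217
s=0.300000, p=3.468217:
  k1 = f(0.300000, 3.468217) = 5.183736
  k2 = f(0.450000, 4.245777) = 6.292954
  k3 = f(0.450000, 4.412160) = 6.550848
  k4 = f(0.600000, 5.433471) = 8.037880
  p ← 3.468217 + (0.3/6)·(k1 + 2k2 + 2k3 + k4) = 5.413678
p(0.6) ≈ 5.4137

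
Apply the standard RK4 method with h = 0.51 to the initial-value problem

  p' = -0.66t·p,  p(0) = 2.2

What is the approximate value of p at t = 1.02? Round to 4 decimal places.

1.5607

RK4: k1 = f(t_n, p_n); k2 = f(t_n + h/2, p_n + (h/2)·k1); k3 = f(t_n + h/2, p_n + (h/2)·k2); k4 = f(t_n + h, p_n + h·k3); p_{n+1} = p_n + (h/6)·(k1 + 2k2 + 2k3 + k4).
t=0.000000, p=2.200000:
  k1 = f(0.000000, 2.200000) = 0.000000
  k2 = f(0.255000, 2.200000) = -0.370260
  k3 = f(0.255000, 2.105584) = -0.354370
  k4 = f(0.510000, 2.019271) = -0.679687
  p ← 2.200000 + (0.51/6)·(k1 + 2k2 + 2k3 + k4) = 2.019040
t=0.510000, p=2.019040:
  k1 = f(0.510000, 2.019040) = -0.679609
  k2 = f(0.765000, 1.845739) = -0.931914
  k3 = f(0.765000, 1.781402) = -0.899430
  k4 = f(1.020000, 1.560330) = -1.050414
  p ← 2.019040 + (0.51/6)·(k1 + 2k2 + 2k3 + k4) = 1.560659
p(1.02) ≈ 1.5607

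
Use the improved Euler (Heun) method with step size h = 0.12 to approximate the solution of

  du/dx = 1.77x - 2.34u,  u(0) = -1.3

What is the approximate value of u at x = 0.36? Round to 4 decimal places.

Heun: k1 = f(x_n, u_n); k2 = f(x_n + h, u_n + h·k1); u_{n+1} = u_n + (h/2)·(k1 + k2).
x=0.000000, u=-1.300000:
  k1 = f(0.000000, -1.300000) = 3.042000
  k2 = f(0.120000, -0.934960) = 2.400206
  u ← -1.300000 + (0.12/2)·(3.042000 + 2.400206) = -0.973468
x=0.120000, u=-0.973468:
  k1 = f(0.120000, -0.973468) = 2.490314
  k2 = f(0.240000, -0.674630) = 2.003434
  u ← -0.973468 + (0.12/2)·(2.490314 + 2.003434) = -0.703843
x=0.240000, u=-0.703843:
  k1 = f(0.240000, -0.703843) = 2.071792
  k2 = f(0.360000, -0.455228) = 1.702433
  u ← -0.703843 + (0.12/2)·(2.071792 + 1.702433) = -0.477389
u(0.36) ≈ -0.4774

-0.4774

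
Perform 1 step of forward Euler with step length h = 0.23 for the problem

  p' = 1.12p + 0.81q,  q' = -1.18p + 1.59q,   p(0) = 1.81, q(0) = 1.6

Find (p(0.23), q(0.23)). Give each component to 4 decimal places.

2.5743, 1.6939

Euler on (p,q): p_{n+1} = p_n + h·p', q_{n+1} = q_n + h·q'.
0.000000: (1.810000, 1.600000); f=(3.323200, 0.408200) → (2.574336, 1.693886)
(p(0.23), q(0.23)) ≈ (2.5743, 1.6939)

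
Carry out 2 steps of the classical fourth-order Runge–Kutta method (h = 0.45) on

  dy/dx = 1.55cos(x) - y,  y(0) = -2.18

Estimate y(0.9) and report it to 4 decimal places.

RK4: k1 = f(x_n, y_n); k2 = f(x_n + h/2, y_n + (h/2)·k1); k3 = f(x_n + h/2, y_n + (h/2)·k2); k4 = f(x_n + h, y_n + h·k3); y_{n+1} = y_n + (h/6)·(k1 + 2k2 + 2k3 + k4).
x=0.000000, y=-2.180000:
  k1 = f(0.000000, -2.180000) = 3.730000
  k2 = f(0.225000, -1.340750) = 2.851681
  k3 = f(0.225000, -1.538372) = 3.049303
  k4 = f(0.450000, -0.807814) = 2.203507
  y ← -2.180000 + (0.45/6)·(k1 + 2k2 + 2k3 + k4) = -0.849839
x=0.450000, y=-0.849839:
  k1 = f(0.450000, -0.849839) = 2.245532
  k2 = f(0.675000, -0.344595) = 1.554690
  k3 = f(0.675000, -0.500034) = 1.710130
  k4 = f(0.900000, -0.080281) = 1.043776
  y ← -0.849839 + (0.45/6)·(k1 + 2k2 + 2k3 + k4) = -0.113418
y(0.9) ≈ -0.1134

-0.1134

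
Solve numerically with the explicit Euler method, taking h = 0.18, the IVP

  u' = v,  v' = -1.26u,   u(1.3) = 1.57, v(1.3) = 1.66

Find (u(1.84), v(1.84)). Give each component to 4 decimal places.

Euler on (u,v): u_{n+1} = u_n + h·u', v_{n+1} = v_n + h·v'.
1.300000: (1.570000, 1.660000); f=(1.660000, -1.978200) → (1.868800, 1.303924)
1.480000: (1.868800, 1.303924); f=(1.303924, -2.354688) → (2.103506, 0.880080)
1.660000: (2.103506, 0.880080); f=(0.880080, -2.650418) → (2.261921, 0.403005)
(u(1.84), v(1.84)) ≈ (2.2619, 0.4030)

2.2619, 0.4030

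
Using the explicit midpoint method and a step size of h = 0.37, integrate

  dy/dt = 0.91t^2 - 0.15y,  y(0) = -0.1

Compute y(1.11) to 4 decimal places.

Midpoint: k1 = f(t_n, y_n); k2 = f(t_n + h/2, y_n + (h/2)·k1); y_{n+1} = y_n + h·k2.
t=0.000000, y=-0.100000:
  k1 = f(0.000000, -0.100000) = 0.015000
  k2 = f(0.185000, -0.097225) = 0.045728
  y ← -0.100000 + 0.37·0.045728 = -0.083080
t=0.370000, y=-0.083080:
  k1 = f(0.370000, -0.083080) = 0.137041
  k2 = f(0.555000, -0.057728) = 0.288962
  y ← -0.083080 + 0.37·0.288962 = 0.023835
t=0.740000, y=0.023835:
  k1 = f(0.740000, 0.023835) = 0.494741
  k2 = f(0.925000, 0.115362) = 0.761314
  y ← 0.023835 + 0.37·0.761314 = 0.305522
y(1.11) ≈ 0.3055

0.3055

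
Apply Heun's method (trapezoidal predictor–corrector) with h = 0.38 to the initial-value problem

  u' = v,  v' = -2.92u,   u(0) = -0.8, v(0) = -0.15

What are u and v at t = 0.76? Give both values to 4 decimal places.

Heun on (u,v): k1 = f(t_n, state_n); k2 = f(t_n + h, state_n + h·k1); state_{n+1} = state_n + (h/2)·(k1 + k2).
0.000000: (-0.800000, -0.150000)
  k1 = (-0.150000, 2.336000)
  predictor → (-0.857000, 0.737680)
  k2 = (0.737680, 2.502440)
  → (-0.688341, 0.769304)
0.380000: (-0.688341, 0.769304)
  k1 = (0.769304, 2.009955)
  predictor → (-0.396005, 1.533087)
  k2 = (1.533087, 1.156336)
  → (-0.250887, 1.370899)
(u(0.76), v(0.76)) ≈ (-0.2509, 1.3709)

-0.2509, 1.3709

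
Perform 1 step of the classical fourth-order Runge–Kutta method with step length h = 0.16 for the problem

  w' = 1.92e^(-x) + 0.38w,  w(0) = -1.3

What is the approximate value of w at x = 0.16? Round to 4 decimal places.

RK4: k1 = f(x_n, w_n); k2 = f(x_n + h/2, w_n + (h/2)·k1); k3 = f(x_n + h/2, w_n + (h/2)·k2); k4 = f(x_n + h, w_n + h·k3); w_{n+1} = w_n + (h/6)·(k1 + 2k2 + 2k3 + k4).
x=0.000000, w=-1.300000:
  k1 = f(0.000000, -1.300000) = 1.426000
  k2 = f(0.080000, -1.185920) = 1.321734
  k3 = f(0.080000, -1.194261) = 1.318564
  k4 = f(0.160000, -1.089030) = 1.222285
  w ← -1.300000 + (0.16/6)·(k1 + 2k2 + 2k3 + k4) = -1.088563
w(0.16) ≈ -1.0886

-1.0886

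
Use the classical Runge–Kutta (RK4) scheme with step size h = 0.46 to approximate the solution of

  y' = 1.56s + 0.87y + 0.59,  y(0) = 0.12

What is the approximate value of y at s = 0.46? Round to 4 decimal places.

RK4: k1 = f(s_n, y_n); k2 = f(s_n + h/2, y_n + (h/2)·k1); k3 = f(s_n + h/2, y_n + (h/2)·k2); k4 = f(s_n + h, y_n + h·k3); y_{n+1} = y_n + (h/6)·(k1 + 2k2 + 2k3 + k4).
s=0.000000, y=0.120000:
  k1 = f(0.000000, 0.120000) = 0.694400
  k2 = f(0.230000, 0.279712) = 1.192149
  k3 = f(0.230000, 0.394194) = 1.291749
  k4 = f(0.460000, 0.714205) = 1.928958
  y ← 0.120000 + (0.46/6)·(k1 + 2k2 + 2k3 + k4) = 0.701989
y(0.46) ≈ 0.7020

0.7020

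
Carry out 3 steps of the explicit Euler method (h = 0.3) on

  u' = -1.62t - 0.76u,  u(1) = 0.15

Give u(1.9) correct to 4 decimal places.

Euler: u_{n+1} = u_n + h·f(t_n, u_n).
t=1.000000, u=0.150000: f=-1.734000 → u ← 0.150000 + 0.3·(-1.734000) = -0.370200
t=1.300000, u=-0.370200: f=-1.824648 → u ← -0.370200 + 0.3·(-1.824648) = -0.917594
t=1.600000, u=-0.917594: f=-1.894628 → u ← -0.917594 + 0.3·(-1.894628) = -1.485983
u(1.9) ≈ -1.4860

-1.4860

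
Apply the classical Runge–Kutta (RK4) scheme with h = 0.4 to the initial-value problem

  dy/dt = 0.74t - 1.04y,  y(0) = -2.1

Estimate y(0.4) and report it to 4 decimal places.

-1.3337

RK4: k1 = f(t_n, y_n); k2 = f(t_n + h/2, y_n + (h/2)·k1); k3 = f(t_n + h/2, y_n + (h/2)·k2); k4 = f(t_n + h, y_n + h·k3); y_{n+1} = y_n + (h/6)·(k1 + 2k2 + 2k3 + k4).
t=0.000000, y=-2.100000:
  k1 = f(0.000000, -2.100000) = 2.184000
  k2 = f(0.200000, -1.663200) = 1.877728
  k3 = f(0.200000, -1.724454) = 1.941433
  k4 = f(0.400000, -1.323427) = 1.672364
  y ← -2.100000 + (0.4/6)·(k1 + 2k2 + 2k3 + k4) = -1.333688
y(0.4) ≈ -1.3337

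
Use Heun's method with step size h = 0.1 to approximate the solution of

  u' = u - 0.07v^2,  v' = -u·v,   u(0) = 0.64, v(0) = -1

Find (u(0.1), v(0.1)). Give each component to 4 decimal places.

0.7003, -0.9354

Heun on (u,v): k1 = f(x_n, state_n); k2 = f(x_n + h, state_n + h·k1); state_{n+1} = state_n + (h/2)·(k1 + k2).
0.000000: (0.640000, -1.000000)
  k1 = (0.570000, 0.640000)
  predictor → (0.697000, -0.936000)
  k2 = (0.635673, 0.652392)
  → (0.700284, -0.935380)
(u(0.1), v(0.1)) ≈ (0.7003, -0.9354)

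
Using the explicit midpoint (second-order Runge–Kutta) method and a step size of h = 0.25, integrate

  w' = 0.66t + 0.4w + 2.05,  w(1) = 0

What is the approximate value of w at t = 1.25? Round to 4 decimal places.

Midpoint: k1 = f(t_n, w_n); k2 = f(t_n + h/2, w_n + (h/2)·k1); w_{n+1} = w_n + h·k2.
t=1.000000, w=0.000000:
  k1 = f(1.000000, 0.000000) = 2.710000
  k2 = f(1.125000, 0.338750) = 2.928000
  w ← 0.000000 + 0.25·2.928000 = 0.732000
w(1.25) ≈ 0.7320

0.7320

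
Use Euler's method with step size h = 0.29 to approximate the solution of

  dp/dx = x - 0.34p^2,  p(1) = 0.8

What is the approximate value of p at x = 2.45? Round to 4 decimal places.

2.1595

Euler: p_{n+1} = p_n + h·f(x_n, p_n).
x=1.000000, p=0.800000: f=0.782400 → p ← 0.800000 + 0.29·0.782400 = 1.026896
x=1.290000, p=1.026896: f=0.931465 → p ← 1.026896 + 0.29·0.931465 = 1.297021
x=1.580000, p=1.297021: f=1.008031 → p ← 1.297021 + 0.29·1.008031 = 1.589350
x=1.870000, p=1.589350: f=1.011149 → p ← 1.589350 + 0.29·1.011149 = 1.882583
x=2.160000, p=1.882583: f=0.955000 → p ← 1.882583 + 0.29·0.955000 = 2.159533
p(2.45) ≈ 2.1595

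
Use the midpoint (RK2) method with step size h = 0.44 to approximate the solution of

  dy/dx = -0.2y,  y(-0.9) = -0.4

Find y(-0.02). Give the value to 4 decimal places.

-0.3355

Midpoint: k1 = f(x_n, y_n); k2 = f(x_n + h/2, y_n + (h/2)·k1); y_{n+1} = y_n + h·k2.
x=-0.900000, y=-0.400000:
  k1 = f(-0.900000, -0.400000) = 0.080000
  k2 = f(-0.680000, -0.382400) = 0.076480
  y ← -0.400000 + 0.44·0.076480 = -0.366349
x=-0.460000, y=-0.366349:
  k1 = f(-0.460000, -0.366349) = 0.073270
  k2 = f(-0.240000, -0.350229) = 0.070046
  y ← -0.366349 + 0.44·0.070046 = -0.335529
y(-0.02) ≈ -0.3355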